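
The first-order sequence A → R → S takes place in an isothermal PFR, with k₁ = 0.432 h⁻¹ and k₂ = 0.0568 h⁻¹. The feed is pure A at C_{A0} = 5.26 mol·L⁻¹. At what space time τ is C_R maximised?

5.41 h

For first-order series the maximum of C_R occurs at τ_opt = ln(k₂/k₁)/(k₂−k₁).
= ln(0.0568/0.432)/(0.0568−0.432) = ln(0.1315)/-0.3752 = -2.029/-0.3752 = 5.41 h.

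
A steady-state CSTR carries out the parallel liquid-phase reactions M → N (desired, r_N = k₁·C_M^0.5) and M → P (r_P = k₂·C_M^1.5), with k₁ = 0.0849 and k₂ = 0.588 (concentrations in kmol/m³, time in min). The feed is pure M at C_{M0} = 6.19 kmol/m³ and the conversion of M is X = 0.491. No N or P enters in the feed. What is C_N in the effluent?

0.133 kmol/m³

Exit C_M = C_{M0}(1−X) = 6.19×0.509 = 3.151 kmol/m³.
Rates in a CSTR are evaluated at the outlet concentration: r_N = 0.0849×3.151^0.5 = 0.1507, r_P = 0.588×3.151^1.5 = 3.288.
Fraction of consumed M going to N: r_N/(r_N+r_P) = 0.04382.
C_N = 0.04382·C_{M0}·X = 0.04382×6.19×0.491 = 0.133 kmol/m³.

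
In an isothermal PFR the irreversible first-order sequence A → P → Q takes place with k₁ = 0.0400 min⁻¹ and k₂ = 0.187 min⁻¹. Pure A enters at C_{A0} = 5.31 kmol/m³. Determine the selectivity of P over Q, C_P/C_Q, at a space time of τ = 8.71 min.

0.892

For first-order series with pure A initially, C_P(τ) = k₁C_{A0}/(k₂−k₁)·(e^(−k₁τ) − e^(−k₂τ)).
e^(−k₁τ) = e^(−0.0400×8.71) = e^(−0.3484) = 0.7058; e^(−k₂τ) = e^(−1.629) = 0.1962.
C_P = 0.0400×5.31/(0.187−0.0400) × (0.7058−0.1962) = 1.445×0.5096 = 0.7364 kmol/m³.
C_A = C_{A0}e^(−k₁τ) = 3.748 kmol/m³, so C_Q = C_{A0}−C_A−C_P = 0.8257 kmol/m³; C_P/C_Q = 0.892.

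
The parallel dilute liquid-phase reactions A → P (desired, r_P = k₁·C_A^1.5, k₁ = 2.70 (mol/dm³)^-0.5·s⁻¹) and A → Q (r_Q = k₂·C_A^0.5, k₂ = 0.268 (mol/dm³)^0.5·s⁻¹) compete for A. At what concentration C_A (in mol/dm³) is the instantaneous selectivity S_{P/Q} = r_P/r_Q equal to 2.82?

0.280 mol/dm³

S_{P/Q} = (k₁/k₂)·C_A ⇒ C_A = S·k₂/k₁.
= 2.82×0.268/2.70 = 0.280 mol/dm³.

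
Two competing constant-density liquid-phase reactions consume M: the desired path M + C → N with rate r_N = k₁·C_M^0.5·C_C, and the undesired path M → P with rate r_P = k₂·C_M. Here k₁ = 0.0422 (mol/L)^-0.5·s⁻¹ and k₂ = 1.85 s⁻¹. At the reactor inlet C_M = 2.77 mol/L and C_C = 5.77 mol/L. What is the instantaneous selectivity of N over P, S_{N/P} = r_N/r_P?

0.0791

S_{N/P} = r_N/r_P = (k₁·C_M^0.5·C_C)/(k₂·C_M) = (k₁/k₂)·C_M^-0.5·C_C.
= (0.0422×2.770^0.5×5.770) / (1.85×2.770) = 0.4053/5.125 = 0.0791.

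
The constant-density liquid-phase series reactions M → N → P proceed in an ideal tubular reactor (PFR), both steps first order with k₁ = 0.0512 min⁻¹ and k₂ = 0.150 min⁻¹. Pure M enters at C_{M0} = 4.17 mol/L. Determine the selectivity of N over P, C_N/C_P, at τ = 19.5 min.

0.348

The intermediate concentration in a first-order A→B→C sequence is C_N = k₁C_{M0}(e^(−k₁τ) − e^(−k₂τ))/(k₂−k₁).
e^(−k₁τ) = e^(−0.0512×19.5) = e^(−0.9984) = 0.3685; e^(−k₂τ) = e^(−2.925) = 0.05366.
C_N = 0.0512×4.17/(0.150−0.0512) × (0.3685−0.05366) = 2.161×0.3148 = 0.6803 mol/L.
C_M = C_{M0}e^(−k₁τ) = 1.537 mol/L, so C_P = C_{M0}−C_M−C_N = 1.953 mol/L; C_N/C_P = 0.348.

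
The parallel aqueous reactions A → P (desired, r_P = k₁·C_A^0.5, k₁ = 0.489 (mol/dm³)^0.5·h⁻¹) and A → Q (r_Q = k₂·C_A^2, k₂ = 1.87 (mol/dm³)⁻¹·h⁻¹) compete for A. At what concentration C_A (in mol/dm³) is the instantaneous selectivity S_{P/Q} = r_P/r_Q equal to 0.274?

S_{P/Q} = (k₁/k₂)·C_A^-1.5 ⇒ C_A = (S·k₂/k₁)^(1/(-1.5)).
= (0.274×1.87/0.489)^(-0.6667) = (1.048)^(-0.6667) = 0.969 mol/dm³.

0.969 mol/dm³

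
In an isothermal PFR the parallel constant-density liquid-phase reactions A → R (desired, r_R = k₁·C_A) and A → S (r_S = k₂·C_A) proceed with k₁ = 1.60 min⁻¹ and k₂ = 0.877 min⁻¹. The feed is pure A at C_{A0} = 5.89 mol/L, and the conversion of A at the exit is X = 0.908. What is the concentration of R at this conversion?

3.45 mol/L

C_A = C_{A0}(1−X) = 0.5419 mol/L.
Both paths are first order in A, so the instantaneous fraction to R is constant: dC_R/d(−C_A) = k₁/(k₁+k₂) = 0.6459.
C_R = 0.6459·(C_{A0}−C_A) = 0.6459×5.348 = 3.45 mol/L.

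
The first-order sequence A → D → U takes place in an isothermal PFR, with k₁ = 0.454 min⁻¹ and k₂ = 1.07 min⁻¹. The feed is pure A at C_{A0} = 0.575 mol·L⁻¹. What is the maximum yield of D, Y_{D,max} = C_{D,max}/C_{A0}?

Evaluating C_D at τ_opt = ln(k₂/k₁)/(k₂−k₁) gives C_{D,max}/C_{A0} = (k₁/k₂)^[k₂/(k₂−k₁)].
= (0.454/1.07)^(1.07/(1.07−0.454)) = (0.4243)^(1.737) = 0.2256.

0.226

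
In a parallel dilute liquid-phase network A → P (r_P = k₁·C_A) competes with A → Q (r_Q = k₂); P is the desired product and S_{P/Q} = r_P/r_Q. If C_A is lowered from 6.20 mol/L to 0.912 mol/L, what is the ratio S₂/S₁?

0.147

S_{P/Q} = (k₁/k₂)·C_A, so S₂/S₁ = (C_{A,2}/C_{A,1}).
= 0.912/6.20 = 0.147.
Selectivity toward P falls as C_A falls — high-concentration operation is favoured.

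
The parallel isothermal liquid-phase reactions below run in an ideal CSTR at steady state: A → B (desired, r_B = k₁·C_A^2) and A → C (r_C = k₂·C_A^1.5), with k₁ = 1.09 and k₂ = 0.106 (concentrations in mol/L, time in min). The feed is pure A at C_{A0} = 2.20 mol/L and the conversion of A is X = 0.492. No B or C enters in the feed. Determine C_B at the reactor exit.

Exit C_A = C_{A0}(1−X) = 2.20×0.508 = 1.118 mol/L.
In a CSTR the entire volume is at exit conditions, so r_B = 1.09×1.118^2 = 1.361 and r_C = 0.106×1.118^1.5 = 0.1252.
Fraction of consumed A going to B: r_B/(r_B+r_C) = 0.9158.
C_B = 0.9158·C_{A0}·X = 0.9158×2.20×0.492 = 0.991 mol/L.

0.991 mol/L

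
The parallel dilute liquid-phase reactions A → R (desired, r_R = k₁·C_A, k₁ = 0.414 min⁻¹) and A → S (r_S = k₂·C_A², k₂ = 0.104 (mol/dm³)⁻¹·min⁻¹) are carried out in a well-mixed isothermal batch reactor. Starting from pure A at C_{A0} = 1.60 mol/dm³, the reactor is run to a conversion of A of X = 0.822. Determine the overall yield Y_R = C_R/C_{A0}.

C_A = C_{A0}(1−X) = 0.2848 mol/dm³.
Along a PFR/batch, dC_R/dC_A = −r_R/(r_R+r_S) = −k₁/(k₁+k₂·C_A).
Integrating from C_{A0} to C_A: C_R = (0.414/0.104)·ln[(0.414+0.104·1.60)/(0.414+0.104·0.285)] = 3.981·ln(0.5804/0.4436) = 1.070 mol/dm³.
Y_R = C_R/C_{A0} = 1.070/1.60 = 0.669.

0.669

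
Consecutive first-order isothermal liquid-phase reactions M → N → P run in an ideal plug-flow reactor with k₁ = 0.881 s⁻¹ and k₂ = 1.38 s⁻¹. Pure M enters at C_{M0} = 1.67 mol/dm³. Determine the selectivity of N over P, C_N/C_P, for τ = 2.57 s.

For first-order series with pure M initially, C_N(τ) = k₁C_{M0}/(k₂−k₁)·(e^(−k₁τ) − e^(−k₂τ)).
e^(−k₁τ) = e^(−0.881×2.57) = e^(−2.264) = 0.1039; e^(−k₂τ) = e^(−3.547) = 0.02882.
C_N = 0.881×1.67/(1.38−0.881) × (0.1039−0.02882) = 2.948×0.07509 = 0.2214 mol/dm³.
C_M = C_{M0}e^(−k₁τ) = 0.1735 mol/dm³, so C_P = C_{M0}−C_M−C_N = 1.275 mol/dm³; C_N/C_P = 0.174.

0.174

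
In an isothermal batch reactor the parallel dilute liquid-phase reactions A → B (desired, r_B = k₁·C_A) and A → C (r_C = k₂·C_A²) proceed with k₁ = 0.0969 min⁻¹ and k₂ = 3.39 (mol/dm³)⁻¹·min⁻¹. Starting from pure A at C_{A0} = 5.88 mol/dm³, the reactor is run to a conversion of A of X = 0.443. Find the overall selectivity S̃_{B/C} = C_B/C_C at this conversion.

C_A = C_{A0}(1−X) = 3.275 mol/dm³.
Along a PFR/batch, dC_B/dC_A = −r_B/(r_B+r_C) = −k₁/(k₁+k₂·C_A).
Integrating from C_{A0} to C_A: C_B = (0.0969/3.39)·ln[(0.0969+3.39·5.88)/(0.0969+3.39·3.28)] = 0.02858·ln(20.03/11.20) = 0.01662 mol/dm³.
C_C = (C_{A0}−C_A)−C_B = 2.588 mol/dm³; S̃_{B/C} = 0.01662/2.588 = 0.00642.

0.00642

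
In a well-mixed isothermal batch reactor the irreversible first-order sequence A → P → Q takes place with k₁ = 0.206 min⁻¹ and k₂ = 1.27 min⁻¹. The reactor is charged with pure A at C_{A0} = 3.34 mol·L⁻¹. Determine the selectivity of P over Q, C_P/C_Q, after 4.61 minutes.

0.138

The intermediate concentration in a first-order A→B→C sequence is C_P = k₁C_{A0}(e^(−k₁t) − e^(−k₂t))/(k₂−k₁).
e^(−k₁t) = e^(−0.206×4.61) = e^(−0.9497) = 0.3869; e^(−k₂t) = e^(−5.855) = 0.002866.
C_P = 0.206×3.34/(1.27−0.206) × (0.3869−0.002866) = 0.6467×0.3840 = 0.2483 mol·L⁻¹.
C_A = C_{A0}e^(−k₁t) = 1.292 mol·L⁻¹, so C_Q = C_{A0}−C_A−C_P = 1.800 mol·L⁻¹; C_P/C_Q = 0.138.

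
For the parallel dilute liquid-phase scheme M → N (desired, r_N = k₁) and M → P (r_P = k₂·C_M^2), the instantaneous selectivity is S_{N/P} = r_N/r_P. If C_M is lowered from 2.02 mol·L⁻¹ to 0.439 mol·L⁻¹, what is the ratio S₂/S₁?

S_{N/P} = (k₁/k₂)·C_M^-2, so S₂/S₁ = (C_{M,2}/C_{M,1})^-2.
= (0.439/2.02)^(-2) = (0.2173)^(-2) = 21.2.
Selectivity toward N rises as C_M falls — low-concentration operation is favoured.

21.2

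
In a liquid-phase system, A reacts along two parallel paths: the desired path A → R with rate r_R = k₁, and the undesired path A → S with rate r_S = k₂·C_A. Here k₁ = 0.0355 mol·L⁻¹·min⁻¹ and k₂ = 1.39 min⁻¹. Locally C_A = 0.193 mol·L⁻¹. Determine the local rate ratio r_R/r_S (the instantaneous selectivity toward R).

S_{R/S} = r_R/r_S = (k₁)/(k₂·C_A) = (k₁/k₂)·C_A⁻¹.
= (0.0355) / (1.39×0.1930) = 0.03550/0.2683 = 0.132.
The undesired path is higher order in A, so low C_A (CSTR or dilute feed) favours R.

0.132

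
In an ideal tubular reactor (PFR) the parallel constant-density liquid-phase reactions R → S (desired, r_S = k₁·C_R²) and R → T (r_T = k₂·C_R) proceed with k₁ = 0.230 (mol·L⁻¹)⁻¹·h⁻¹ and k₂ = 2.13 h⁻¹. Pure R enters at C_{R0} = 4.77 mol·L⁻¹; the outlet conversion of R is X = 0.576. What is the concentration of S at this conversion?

C_R = C_{R0}(1−X) = 2.022 mol·L⁻¹.
Along a PFR/batch, dC_T/dC_R = −r_T/(r_S+r_T) = −k₂/(k₂+k₁·C_R).
Integrating from C_{R0} to C_R: C_T = (2.13/0.230)·ln[(2.13+0.230·4.77)/(2.13+0.230·2.02)] = 9.261·ln(3.227/2.595) = 2.018 mol·L⁻¹.
Then C_S = (C_{R0}−C_R) − C_T = 2.748 − 2.018 = 0.7293 mol·L⁻¹.

0.729 mol·L⁻¹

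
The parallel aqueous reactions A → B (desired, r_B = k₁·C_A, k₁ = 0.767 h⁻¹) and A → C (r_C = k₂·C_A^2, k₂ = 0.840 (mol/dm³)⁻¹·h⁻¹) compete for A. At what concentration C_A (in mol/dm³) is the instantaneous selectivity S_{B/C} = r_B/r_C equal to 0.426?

S_{B/C} = (k₁/k₂)·C_A⁻¹ ⇒ C_A = (S·k₂/k₁)^(-1).
= (0.426×0.840/0.767)^(-1) = (0.4665)^(-1) = 2.14 mol/dm³.

2.14 mol/dm³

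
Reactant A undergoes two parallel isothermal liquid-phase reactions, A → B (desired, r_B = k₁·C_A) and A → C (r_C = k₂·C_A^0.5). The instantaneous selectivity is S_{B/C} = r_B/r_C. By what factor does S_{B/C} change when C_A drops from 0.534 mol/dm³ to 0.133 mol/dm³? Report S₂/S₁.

0.499

S_{B/C} = (k₁/k₂)·C_A^0.5, so S₂/S₁ = (C_{A,2}/C_{A,1})^0.5.
= (0.133/0.534)^0.5 = (0.2491)^0.5 = 0.499.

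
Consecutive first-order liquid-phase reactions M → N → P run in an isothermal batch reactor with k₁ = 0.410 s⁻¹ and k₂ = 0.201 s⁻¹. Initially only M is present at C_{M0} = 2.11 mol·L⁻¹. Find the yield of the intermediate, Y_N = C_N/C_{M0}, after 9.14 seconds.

For first-order series with pure M initially, C_N(t) = k₁C_{M0}/(k₂−k₁)·(e^(−k₁t) − e^(−k₂t)).
e^(−k₁t) = e^(−0.410×9.14) = e^(−3.747) = 0.02358; e^(−k₂t) = e^(−1.837) = 0.1593.
C_N = 0.410×2.11/(0.201−0.410) × (0.02358−0.1593) = (-4.139)×(-0.1357) = 0.5617 mol·L⁻¹.
Y_N = C_N/C_{M0} = 0.5617/2.11 = 0.266.

0.266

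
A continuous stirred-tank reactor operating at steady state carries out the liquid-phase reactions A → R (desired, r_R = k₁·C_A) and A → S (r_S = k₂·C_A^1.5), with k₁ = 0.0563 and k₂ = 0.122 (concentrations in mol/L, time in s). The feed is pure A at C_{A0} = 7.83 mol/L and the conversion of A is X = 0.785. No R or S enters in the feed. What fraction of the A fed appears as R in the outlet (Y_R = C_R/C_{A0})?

Exit C_A = C_{A0}(1−X) = 7.83×0.215 = 1.683 mol/L.
Rates in a CSTR are evaluated at the outlet concentration: r_R = 0.0563×1.683 = 0.09478, r_S = 0.122×1.683^1.5 = 0.2665.
Fraction of consumed A going to R: r_R/(r_R+r_S) = 0.2624.
C_R = 0.2624·C_{A0}·X = 0.2624×7.83×0.785 = 1.61 mol/L; Y_R = C_R/C_{A0} = 0.206.

0.206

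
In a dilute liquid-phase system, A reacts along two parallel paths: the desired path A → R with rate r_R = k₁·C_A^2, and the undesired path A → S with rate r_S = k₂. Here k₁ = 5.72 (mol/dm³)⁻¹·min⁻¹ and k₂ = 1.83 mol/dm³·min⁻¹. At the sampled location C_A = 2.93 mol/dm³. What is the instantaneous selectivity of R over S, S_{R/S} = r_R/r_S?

S_{R/S} = r_R/r_S = (k₁·C_A^2)/(k₂) = (k₁/k₂)·C_A^2.
= (5.72×2.930^2) / (1.83) = 49.11/1.830 = 26.8.
Since the desired path is higher order in A, keeping C_A high (PFR or concentrated feed) favours R.

26.8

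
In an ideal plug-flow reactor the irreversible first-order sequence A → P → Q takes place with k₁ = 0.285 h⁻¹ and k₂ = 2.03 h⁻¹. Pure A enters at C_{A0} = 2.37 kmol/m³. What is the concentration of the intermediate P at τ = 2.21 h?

0.202 kmol/m³

Solving the coupled first-order balances gives C_P(τ) = [k₁/(k₂−k₁)]·C_{A0}·(e^(−k₁τ) − e^(−k₂τ)).
e^(−k₁τ) = e^(−0.285×2.21) = e^(−0.6298) = 0.5327; e^(−k₂τ) = e^(−4.486) = 0.01126.
C_P = 0.285×2.37/(2.03−0.285) × (0.5327−0.01126) = 0.3871×0.5214 = 0.2018 kmol/m³.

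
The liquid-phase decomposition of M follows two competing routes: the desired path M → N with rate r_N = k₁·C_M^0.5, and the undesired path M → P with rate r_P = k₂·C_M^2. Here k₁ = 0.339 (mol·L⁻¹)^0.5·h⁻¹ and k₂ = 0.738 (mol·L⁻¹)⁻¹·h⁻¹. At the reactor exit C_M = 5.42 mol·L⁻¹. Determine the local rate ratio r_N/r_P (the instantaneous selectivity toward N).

S_{N/P} = r_N/r_P = (k₁·C_M^0.5)/(k₂·C_M^2) = (k₁/k₂)·C_M^-1.5.
= (0.339×5.420^0.5) / (0.738×5.420^2) = 0.7892/21.68 = 0.0364.

0.0364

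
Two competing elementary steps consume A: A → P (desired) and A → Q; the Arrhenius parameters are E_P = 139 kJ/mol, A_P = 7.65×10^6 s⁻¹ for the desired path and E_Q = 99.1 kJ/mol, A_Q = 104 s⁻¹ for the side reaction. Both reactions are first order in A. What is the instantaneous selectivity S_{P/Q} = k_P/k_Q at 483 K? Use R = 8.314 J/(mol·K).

Since both paths have the same order in A, the concentration cancels and S_{P/Q} = k_P/k_Q = (A_P/A_Q)·exp[(E_Q−E_P)/(RT)].
(E_Q−E_P)/(RT) = (99.1−139)×10³/(8.314×483) = -39900/4016 = -9.936.
k_P/k_Q = (7.65×10^6/104)·exp(-9.936) = 73558 × 4.840×10^-5 = 3.56.

3.56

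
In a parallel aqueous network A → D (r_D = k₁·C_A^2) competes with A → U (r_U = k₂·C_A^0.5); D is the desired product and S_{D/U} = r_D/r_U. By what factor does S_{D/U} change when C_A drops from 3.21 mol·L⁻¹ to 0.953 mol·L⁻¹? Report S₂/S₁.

S_{D/U} = (k₁/k₂)·C_A^1.5, so S₂/S₁ = (C_{A,2}/C_{A,1})^1.5.
= (0.953/3.21)^1.5 = (0.2969)^1.5 = 0.162.

0.162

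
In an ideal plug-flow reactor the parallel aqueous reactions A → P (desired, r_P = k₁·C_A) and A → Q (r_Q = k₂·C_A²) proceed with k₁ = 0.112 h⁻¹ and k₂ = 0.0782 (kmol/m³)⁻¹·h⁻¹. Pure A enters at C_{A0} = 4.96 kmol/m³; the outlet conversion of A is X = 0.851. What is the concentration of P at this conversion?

C_A = C_{A0}(1−X) = 0.7390 kmol/m³.
Along a PFR/batch, dC_P/dC_A = −r_P/(r_P+r_Q) = −k₁/(k₁+k₂·C_A).
Integrating from C_{A0} to C_A: C_P = (0.112/0.0782)·ln[(0.112+0.0782·4.96)/(0.112+0.0782·0.739)] = 1.432·ln(0.4999/0.1698) = 1.546 kmol/m³.

1.55 kmol/m³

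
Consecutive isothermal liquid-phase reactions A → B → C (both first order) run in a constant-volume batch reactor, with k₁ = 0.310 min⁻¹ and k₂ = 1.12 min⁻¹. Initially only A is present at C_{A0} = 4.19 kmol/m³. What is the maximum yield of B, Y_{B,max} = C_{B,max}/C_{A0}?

0.169

Evaluating C_B at t_opt = ln(k₂/k₁)/(k₂−k₁) gives C_{B,max}/C_{A0} = (k₁/k₂)^[k₂/(k₂−k₁)].
= (0.310/1.12)^(1.12/(1.12−0.310)) = (0.2768)^(1.383) = 0.1693.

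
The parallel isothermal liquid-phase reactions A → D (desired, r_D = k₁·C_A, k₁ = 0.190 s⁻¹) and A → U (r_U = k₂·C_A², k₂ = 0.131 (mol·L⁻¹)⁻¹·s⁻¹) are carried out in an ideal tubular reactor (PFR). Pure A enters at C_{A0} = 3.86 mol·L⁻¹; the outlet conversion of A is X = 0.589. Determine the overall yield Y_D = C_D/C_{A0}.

0.210

C_A = C_{A0}(1−X) = 1.586 mol·L⁻¹.
Along a PFR/batch, dC_D/dC_A = −r_D/(r_D+r_U) = −k₁/(k₁+k₂·C_A).
Integrating from C_{A0} to C_A: C_D = (0.190/0.131)·ln[(0.190+0.131·3.86)/(0.190+0.131·1.59)] = 1.450·ln(0.6957/0.3978) = 0.8105 mol·L⁻¹.
Y_D = C_D/C_{A0} = 0.8105/3.86 = 0.210.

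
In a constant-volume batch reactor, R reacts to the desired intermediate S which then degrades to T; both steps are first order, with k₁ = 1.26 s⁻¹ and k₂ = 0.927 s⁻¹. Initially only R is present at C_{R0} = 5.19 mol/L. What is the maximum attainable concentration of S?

2.21 mol/L

At the optimum, C_{S,max}/C_{R0} = (k₁/k₂)^[k₂/(k₂−k₁)].
= (1.26/0.927)^(0.927/(0.927−1.26)) = (1.359)^(-2.784) = 0.4255.
C_{S,max} = 0.4255×5.19 = 2.21 mol/L.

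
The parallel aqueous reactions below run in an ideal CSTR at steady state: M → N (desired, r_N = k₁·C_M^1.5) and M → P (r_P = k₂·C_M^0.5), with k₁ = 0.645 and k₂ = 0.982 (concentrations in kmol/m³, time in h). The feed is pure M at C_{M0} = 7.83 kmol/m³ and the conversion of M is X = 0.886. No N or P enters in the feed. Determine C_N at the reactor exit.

Exit C_M = C_{M0}(1−X) = 7.83×0.114 = 0.8926 kmol/m³.
A CSTR operates uniformly at the exit composition, giving r_N = 0.5440 and r_P = 0.9278 (each k·C_M^n at C_M = 0.8926).
Fraction of consumed M going to N: r_N/(r_N+r_P) = 0.3696.
C_N = 0.3696·C_{M0}·X = 0.3696×7.83×0.886 = 2.56 kmol/m³.

2.56 kmol/m³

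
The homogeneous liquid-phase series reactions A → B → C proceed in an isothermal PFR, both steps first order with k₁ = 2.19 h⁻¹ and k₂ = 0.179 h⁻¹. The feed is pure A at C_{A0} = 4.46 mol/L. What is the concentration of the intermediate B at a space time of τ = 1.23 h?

3.57 mol/L

The intermediate concentration in a first-order A→B→C sequence is C_B = k₁C_{A0}(e^(−k₁τ) − e^(−k₂τ))/(k₂−k₁).
e^(−k₁τ) = e^(−2.19×1.23) = e^(−2.694) = 0.06763; e^(−k₂τ) = e^(−0.2202) = 0.8024.
C_B = 2.19×4.46/(0.179−2.19) × (0.06763−0.8024) = (-4.857)×(-0.7348) = 3.569 mol/L.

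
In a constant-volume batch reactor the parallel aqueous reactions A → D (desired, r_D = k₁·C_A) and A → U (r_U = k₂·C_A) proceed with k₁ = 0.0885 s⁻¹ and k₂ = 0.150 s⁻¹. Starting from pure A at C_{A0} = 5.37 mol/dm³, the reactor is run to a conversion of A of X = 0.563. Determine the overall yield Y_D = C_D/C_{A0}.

0.209

C_A = C_{A0}(1−X) = 2.347 mol/dm³.
Both paths are first order in A, so the instantaneous fraction to D is constant: dC_D/d(−C_A) = k₁/(k₁+k₂) = 0.3711.
C_D = 0.3711·(C_{A0}−C_A) = 0.3711×3.023 = 1.12 mol/dm³.
Y_D = C_D/C_{A0} = 1.122/5.37 = 0.209.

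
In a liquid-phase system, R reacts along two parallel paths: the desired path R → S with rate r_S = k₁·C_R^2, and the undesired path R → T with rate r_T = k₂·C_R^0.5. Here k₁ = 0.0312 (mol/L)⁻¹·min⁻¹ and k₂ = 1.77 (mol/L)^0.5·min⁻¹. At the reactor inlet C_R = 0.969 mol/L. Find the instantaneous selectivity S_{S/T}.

S_{S/T} = r_S/r_T = (k₁·C_R^2)/(k₂·C_R^0.5) = (k₁/k₂)·C_R^1.5.
= (0.0312×0.9690^2) / (1.77×0.9690^0.5) = 0.02930/1.742 = 0.0168.

0.0168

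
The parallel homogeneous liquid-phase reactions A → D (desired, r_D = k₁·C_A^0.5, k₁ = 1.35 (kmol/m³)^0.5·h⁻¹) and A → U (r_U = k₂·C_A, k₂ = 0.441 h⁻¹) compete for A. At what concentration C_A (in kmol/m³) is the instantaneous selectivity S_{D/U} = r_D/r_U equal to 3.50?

0.765 kmol/m³

S_{D/U} = (k₁/k₂)·C_A^-0.5 ⇒ C_A = (S·k₂/k₁)^(-2).
= (3.50×0.441/1.35)^(-2) = (1.143)^(-2) = 0.765 kmol/m³.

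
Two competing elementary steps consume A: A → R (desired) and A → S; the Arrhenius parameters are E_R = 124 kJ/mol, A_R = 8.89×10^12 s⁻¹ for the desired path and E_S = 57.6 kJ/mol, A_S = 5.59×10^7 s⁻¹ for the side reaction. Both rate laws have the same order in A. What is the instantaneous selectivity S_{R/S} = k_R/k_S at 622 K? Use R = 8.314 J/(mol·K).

Since both paths have the same order in A, the concentration cancels and S_{R/S} = k_R/k_S = (A_R/A_S)·exp[(E_S−E_R)/(RT)].
(E_S−E_R)/(RT) = (57.6−124)×10³/(8.314×622) = -66400/5171 = -12.84.
k_R/k_S = (8.89×10^12/5.59×10^7)·exp(-12.84) = 1.590×10^5 × 2.652×10^-6 = 0.422.
Since E_R > E_S, raising the temperature improves selectivity toward R.

0.422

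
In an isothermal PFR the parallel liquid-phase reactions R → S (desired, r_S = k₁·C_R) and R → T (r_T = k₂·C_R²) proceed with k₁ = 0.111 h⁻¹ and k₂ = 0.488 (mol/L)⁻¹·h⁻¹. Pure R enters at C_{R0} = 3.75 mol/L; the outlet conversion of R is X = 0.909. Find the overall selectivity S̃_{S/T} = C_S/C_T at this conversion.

C_R = C_{R0}(1−X) = 0.3412 mol/L.
Along a PFR/batch, dC_S/dC_R = −r_S/(r_S+r_T) = −k₁/(k₁+k₂·C_R).
Integrating from C_{R0} to C_R: C_S = (0.111/0.488)·ln[(0.111+0.488·3.75)/(0.111+0.488·0.341)] = 0.2275·ln(1.941/0.2775) = 0.4424 mol/L.
C_T = (C_{R0}−C_R)−C_S = 2.966 mol/L; S̃_{S/T} = 0.4424/2.966 = 0.149.

0.149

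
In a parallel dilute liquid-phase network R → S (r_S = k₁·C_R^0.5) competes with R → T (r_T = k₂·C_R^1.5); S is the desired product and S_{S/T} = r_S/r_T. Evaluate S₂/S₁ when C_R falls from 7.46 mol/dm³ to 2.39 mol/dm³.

S_{S/T} = (k₁/k₂)·C_R⁻¹, so S₂/S₁ = (C_{R,2}/C_{R,1})⁻¹.
= 7.46/2.39 = 3.12.

3.12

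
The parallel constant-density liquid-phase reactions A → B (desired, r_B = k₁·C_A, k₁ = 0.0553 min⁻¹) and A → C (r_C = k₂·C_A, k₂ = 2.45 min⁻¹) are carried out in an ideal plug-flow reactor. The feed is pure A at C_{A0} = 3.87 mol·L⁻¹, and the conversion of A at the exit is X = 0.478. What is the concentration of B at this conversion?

C_A = C_{A0}(1−X) = 2.020 mol·L⁻¹.
Both paths are first order in A, so the instantaneous fraction to B is constant: dC_B/d(−C_A) = k₁/(k₁+k₂) = 0.02207.
C_B = 0.02207·(C_{A0}−C_A) = 0.02207×1.850 = 0.0408 mol·L⁻¹.

0.0408 mol·L⁻¹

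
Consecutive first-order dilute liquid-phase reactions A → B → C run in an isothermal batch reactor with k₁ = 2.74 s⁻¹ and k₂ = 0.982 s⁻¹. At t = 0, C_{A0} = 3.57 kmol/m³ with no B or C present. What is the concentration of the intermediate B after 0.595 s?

2.01 kmol/m³

Solving the coupled first-order balances gives C_B(t) = [k₁/(k₂−k₁)]·C_{A0}·(e^(−k₁t) − e^(−k₂t)).
e^(−k₁t) = e^(−2.74×0.595) = e^(−1.630) = 0.1959; e^(−k₂t) = e^(−0.5843) = 0.5575.
C_B = 2.74×3.57/(0.982−2.74) × (0.1959−0.5575) = (-5.564)×(-0.3616) = 2.012 kmol/m³.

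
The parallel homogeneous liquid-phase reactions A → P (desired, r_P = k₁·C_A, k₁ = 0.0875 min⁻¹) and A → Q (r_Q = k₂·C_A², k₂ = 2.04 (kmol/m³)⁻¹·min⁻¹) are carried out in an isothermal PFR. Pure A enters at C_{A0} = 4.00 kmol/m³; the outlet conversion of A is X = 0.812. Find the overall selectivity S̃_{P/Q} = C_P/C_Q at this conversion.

0.0220

C_A = C_{A0}(1−X) = 0.7520 kmol/m³.
Along a PFR/batch, dC_P/dC_A = −r_P/(r_P+r_Q) = −k₁/(k₁+k₂·C_A).
Integrating from C_{A0} to C_A: C_P = (0.0875/2.04)·ln[(0.0875+2.04·4.00)/(0.0875+2.04·0.752)] = 0.04289·ln(8.248/1.622) = 0.06976 kmol/m³.
C_Q = (C_{A0}−C_A)−C_P = 3.178 kmol/m³; S̃_{P/Q} = 0.06976/3.178 = 0.0220.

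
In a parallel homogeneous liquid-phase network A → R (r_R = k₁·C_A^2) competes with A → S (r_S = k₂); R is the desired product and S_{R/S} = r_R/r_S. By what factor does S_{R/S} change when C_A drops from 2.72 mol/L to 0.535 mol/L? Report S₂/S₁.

0.0387

S_{R/S} = (k₁/k₂)·C_A^2, so S₂/S₁ = (C_{A,2}/C_{A,1})^2.
= (0.535/2.72)^2 = (0.1967)^2 = 0.0387.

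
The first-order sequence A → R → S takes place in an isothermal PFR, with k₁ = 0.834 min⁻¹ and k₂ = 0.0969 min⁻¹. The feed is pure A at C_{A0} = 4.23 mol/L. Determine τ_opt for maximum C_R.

2.92 min

The intermediate peaks when r₁ = r₂, i.e. k₁e^(−k₁τ) = k₂e^(−k₂τ), giving τ_opt = ln(k₂/k₁)/(k₂−k₁).
= ln(0.0969/0.834)/(0.0969−0.834) = ln(0.1162)/-0.7371 = -2.153/-0.7371 = 2.92 min.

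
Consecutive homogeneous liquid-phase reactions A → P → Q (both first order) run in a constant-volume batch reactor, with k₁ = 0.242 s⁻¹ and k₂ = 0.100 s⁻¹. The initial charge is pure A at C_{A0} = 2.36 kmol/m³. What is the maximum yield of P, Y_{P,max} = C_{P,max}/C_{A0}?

For a first-order series the maximum intermediate yield is C_{P,max}/C_{A0} = (k₁/k₂)^[k₂/(k₂−k₁)].
= (0.242/0.100)^(0.100/(0.100−0.242)) = (2.420)^(-0.7042) = 0.5367.

0.537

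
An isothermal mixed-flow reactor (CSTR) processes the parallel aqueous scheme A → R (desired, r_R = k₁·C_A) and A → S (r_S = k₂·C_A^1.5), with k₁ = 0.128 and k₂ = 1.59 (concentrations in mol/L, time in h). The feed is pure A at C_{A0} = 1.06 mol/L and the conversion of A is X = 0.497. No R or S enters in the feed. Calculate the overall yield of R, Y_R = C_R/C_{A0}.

0.0494

Exit C_A = C_{A0}(1−X) = 1.06×0.503 = 0.5332 mol/L.
Rates in a CSTR are evaluated at the outlet concentration: r_R = 0.128×0.5332 = 0.06825, r_S = 1.59×0.5332^1.5 = 0.6190.
Fraction of consumed A going to R: r_R/(r_R+r_S) = 0.09930.
C_R = 0.09930·C_{A0}·X = 0.09930×1.06×0.497 = 0.0523 mol/L; Y_R = C_R/C_{A0} = 0.0494.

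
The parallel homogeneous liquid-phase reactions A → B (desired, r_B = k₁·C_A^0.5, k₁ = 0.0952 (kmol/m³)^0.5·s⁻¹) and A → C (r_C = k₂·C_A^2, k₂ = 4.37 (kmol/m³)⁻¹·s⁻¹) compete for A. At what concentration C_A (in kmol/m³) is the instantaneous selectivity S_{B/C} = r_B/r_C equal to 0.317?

S_{B/C} = (k₁/k₂)·C_A^-1.5 ⇒ C_A = (S·k₂/k₁)^(1/(-1.5)).
= (0.317×4.37/0.0952)^(-0.6667) = (14.55)^(-0.6667) = 0.168 kmol/m³.

0.168 kmol/m³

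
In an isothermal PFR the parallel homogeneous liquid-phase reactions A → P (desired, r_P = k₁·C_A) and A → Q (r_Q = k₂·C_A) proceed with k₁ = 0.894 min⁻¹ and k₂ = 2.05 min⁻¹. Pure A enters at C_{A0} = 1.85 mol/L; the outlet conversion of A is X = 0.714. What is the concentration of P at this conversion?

C_A = C_{A0}(1−X) = 0.5291 mol/L.
Both paths are first order in A, so the instantaneous fraction to P is constant: dC_P/d(−C_A) = k₁/(k₁+k₂) = 0.3037.
C_P = 0.3037·(C_{A0}−C_A) = 0.3037×1.321 = 0.401 mol/L.

0.401 mol/L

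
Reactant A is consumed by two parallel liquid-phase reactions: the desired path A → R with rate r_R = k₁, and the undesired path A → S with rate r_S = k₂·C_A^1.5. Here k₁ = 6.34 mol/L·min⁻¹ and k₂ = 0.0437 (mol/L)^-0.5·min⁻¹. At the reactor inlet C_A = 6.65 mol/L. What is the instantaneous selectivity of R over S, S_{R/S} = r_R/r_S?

8.46

S_{R/S} = r_R/r_S = (k₁)/(k₂·C_A^1.5) = (k₁/k₂)·C_A^-1.5.
= (6.34) / (0.0437×6.650^1.5) = 6.340/0.7494 = 8.46.
The undesired path is higher order in A, so low C_A (CSTR or dilute feed) favours R.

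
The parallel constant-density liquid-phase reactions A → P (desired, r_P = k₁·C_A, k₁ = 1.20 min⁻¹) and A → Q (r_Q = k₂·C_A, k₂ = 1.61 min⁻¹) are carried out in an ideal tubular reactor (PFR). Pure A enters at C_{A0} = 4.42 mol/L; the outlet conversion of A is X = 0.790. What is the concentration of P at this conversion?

C_A = C_{A0}(1−X) = 0.9282 mol/L.
Both paths are first order in A, so the instantaneous fraction to P is constant: dC_P/d(−C_A) = k₁/(k₁+k₂) = 0.4270.
C_P = 0.4270·(C_{A0}−C_A) = 0.4270×3.492 = 1.49 mol/L.

1.49 mol/L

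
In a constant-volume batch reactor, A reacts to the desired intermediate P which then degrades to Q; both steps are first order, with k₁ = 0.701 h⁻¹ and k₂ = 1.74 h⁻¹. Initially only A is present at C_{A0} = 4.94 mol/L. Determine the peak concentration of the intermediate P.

Evaluating C_P at t_opt = ln(k₂/k₁)/(k₂−k₁) gives C_{P,max}/C_{A0} = (k₁/k₂)^[k₂/(k₂−k₁)].
= (0.701/1.74)^(1.74/(1.74−0.701)) = (0.4029)^(1.675) = 0.2182.
C_{P,max} = 0.2182×4.94 = 1.08 mol/L.

1.08 mol/L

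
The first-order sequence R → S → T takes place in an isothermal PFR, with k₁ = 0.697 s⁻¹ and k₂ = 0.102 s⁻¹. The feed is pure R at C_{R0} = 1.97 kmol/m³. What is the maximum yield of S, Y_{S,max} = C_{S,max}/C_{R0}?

Evaluating C_S at τ_opt = ln(k₂/k₁)/(k₂−k₁) gives C_{S,max}/C_{R0} = (k₁/k₂)^[k₂/(k₂−k₁)].
= (0.697/0.102)^(0.102/(0.102−0.697)) = (6.833)^(-0.1714) = 0.7193.

0.719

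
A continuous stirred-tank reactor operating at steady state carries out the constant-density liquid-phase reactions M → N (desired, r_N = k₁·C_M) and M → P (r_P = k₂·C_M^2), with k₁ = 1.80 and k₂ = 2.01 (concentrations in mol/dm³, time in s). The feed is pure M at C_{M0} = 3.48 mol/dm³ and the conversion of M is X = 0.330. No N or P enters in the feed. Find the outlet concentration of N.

0.319 mol/dm³

Exit C_M = C_{M0}(1−X) = 3.48×0.670 = 2.332 mol/dm³.
In a CSTR the entire volume is at exit conditions, so r_N = 1.80×2.332 = 4.197 and r_P = 2.01×2.332^2 = 10.93.
Fraction of consumed M going to N: r_N/(r_N+r_P) = 0.2775.
C_N = 0.2775·C_{M0}·X = 0.2775×3.48×0.330 = 0.319 mol/dm³.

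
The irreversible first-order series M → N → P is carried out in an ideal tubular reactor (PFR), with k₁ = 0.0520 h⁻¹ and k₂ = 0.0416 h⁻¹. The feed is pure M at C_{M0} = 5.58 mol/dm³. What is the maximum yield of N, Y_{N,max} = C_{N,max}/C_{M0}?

At the optimum, C_{N,max}/C_{M0} = (k₁/k₂)^[k₂/(k₂−k₁)].
= (0.0520/0.0416)^(0.0416/(0.0416−0.0520)) = (1.250)^(-4.000) = 0.4096.

0.410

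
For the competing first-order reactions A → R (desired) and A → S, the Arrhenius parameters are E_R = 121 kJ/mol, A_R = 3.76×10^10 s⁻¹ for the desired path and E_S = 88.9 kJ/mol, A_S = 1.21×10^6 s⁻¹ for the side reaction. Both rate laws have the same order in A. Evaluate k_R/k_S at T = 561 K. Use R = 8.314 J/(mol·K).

31.9

Since both paths have the same order in A, the concentration cancels and S_{R/S} = k_R/k_S = (A_R/A_S)·exp[(E_S−E_R)/(RT)].
(E_S−E_R)/(RT) = (88.9−121)×10³/(8.314×561) = -32100/4664 = -6.882.
k_R/k_S = (3.76×10^10/1.21×10^6)·exp(-6.882) = 31074 × 0.001026 = 31.9.
Since E_R > E_S, raising the temperature improves selectivity toward R.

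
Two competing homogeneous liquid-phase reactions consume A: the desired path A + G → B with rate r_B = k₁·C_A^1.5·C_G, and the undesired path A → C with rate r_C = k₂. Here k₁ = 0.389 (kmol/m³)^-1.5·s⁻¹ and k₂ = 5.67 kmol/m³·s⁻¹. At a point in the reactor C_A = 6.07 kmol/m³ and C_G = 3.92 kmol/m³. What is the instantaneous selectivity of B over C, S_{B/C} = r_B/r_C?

4.02

S_{B/C} = r_B/r_C = (k₁·C_A^1.5·C_G)/(k₂) = (k₁/k₂)·C_A^1.5·C_G.
= (0.389×6.070^1.5×3.920) / (5.67) = 22.80/5.670 = 4.02.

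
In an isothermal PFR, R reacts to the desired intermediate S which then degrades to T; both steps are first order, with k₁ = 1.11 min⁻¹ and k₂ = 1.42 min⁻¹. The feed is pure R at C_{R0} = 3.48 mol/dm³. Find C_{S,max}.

1.13 mol/dm³

For a first-order series the maximum intermediate yield is C_{S,max}/C_{R0} = (k₁/k₂)^[k₂/(k₂−k₁)].
= (1.11/1.42)^(1.42/(1.42−1.11)) = (0.7817)^(4.581) = 0.3236.
C_{S,max} = 0.3236×3.48 = 1.13 mol/dm³.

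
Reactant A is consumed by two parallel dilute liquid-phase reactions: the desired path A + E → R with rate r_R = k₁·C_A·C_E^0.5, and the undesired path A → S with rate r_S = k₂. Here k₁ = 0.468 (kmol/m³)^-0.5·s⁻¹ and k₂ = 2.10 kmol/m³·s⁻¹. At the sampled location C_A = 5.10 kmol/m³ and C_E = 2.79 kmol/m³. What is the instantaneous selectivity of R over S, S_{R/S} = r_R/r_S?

S_{R/S} = r_R/r_S = (k₁·C_A·C_E^0.5)/(k₂) = (k₁/k₂)·C_A·C_E^0.5.
= (0.468×5.100×2.790^0.5) / (2.10) = 3.987/2.100 = 1.90.

1.90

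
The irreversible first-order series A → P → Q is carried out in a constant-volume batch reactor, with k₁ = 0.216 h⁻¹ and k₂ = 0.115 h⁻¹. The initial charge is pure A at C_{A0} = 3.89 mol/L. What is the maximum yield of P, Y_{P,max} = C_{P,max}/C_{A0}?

For a first-order series the maximum intermediate yield is C_{P,max}/C_{A0} = (k₁/k₂)^[k₂/(k₂−k₁)].
= (0.216/0.115)^(0.115/(0.115−0.216)) = (1.878)^(-1.139) = 0.4879.

0.488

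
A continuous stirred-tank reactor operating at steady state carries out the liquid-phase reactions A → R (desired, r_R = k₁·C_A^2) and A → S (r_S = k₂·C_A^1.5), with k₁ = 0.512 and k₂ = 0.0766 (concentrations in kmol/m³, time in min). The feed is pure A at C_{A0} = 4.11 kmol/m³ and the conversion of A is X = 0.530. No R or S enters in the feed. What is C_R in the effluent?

Exit C_A = C_{A0}(1−X) = 4.11×0.470 = 1.932 kmol/m³.
Rates in a CSTR are evaluated at the outlet concentration: r_R = 0.512×1.932^2 = 1.911, r_S = 0.0766×1.932^1.5 = 0.2057.
Fraction of consumed A going to R: r_R/(r_R+r_S) = 0.9028.
C_R = 0.9028·C_{A0}·X = 0.9028×4.11×0.530 = 1.97 kmol/m³.

1.97 kmol/m³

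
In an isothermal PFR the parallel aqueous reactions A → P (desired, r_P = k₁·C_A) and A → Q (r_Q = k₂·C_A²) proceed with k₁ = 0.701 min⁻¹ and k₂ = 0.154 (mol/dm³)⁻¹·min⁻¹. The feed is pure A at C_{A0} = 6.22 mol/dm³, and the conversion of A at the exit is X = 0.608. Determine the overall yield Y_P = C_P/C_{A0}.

0.316

C_A = C_{A0}(1−X) = 2.438 mol/dm³.
Along a PFR/batch, dC_P/dC_A = −r_P/(r_P+r_Q) = −k₁/(k₁+k₂·C_A).
Integrating from C_{A0} to C_A: C_P = (0.701/0.154)·ln[(0.701+0.154·6.22)/(0.701+0.154·2.44)] = 4.552·ln(1.659/1.076) = 1.968 mol/dm³.
Y_P = C_P/C_{A0} = 1.968/6.22 = 0.316.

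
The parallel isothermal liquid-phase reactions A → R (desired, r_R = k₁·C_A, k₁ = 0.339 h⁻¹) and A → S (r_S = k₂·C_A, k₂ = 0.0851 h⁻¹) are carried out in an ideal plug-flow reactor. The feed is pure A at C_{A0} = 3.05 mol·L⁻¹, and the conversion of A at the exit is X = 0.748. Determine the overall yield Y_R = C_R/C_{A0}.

0.598

C_A = C_{A0}(1−X) = 0.7686 mol·L⁻¹.
Both paths are first order in A, so the instantaneous fraction to R is constant: dC_R/d(−C_A) = k₁/(k₁+k₂) = 0.7993.
C_R = 0.7993·(C_{A0}−C_A) = 0.7993×2.281 = 1.82 mol·L⁻¹.
Y_R = C_R/C_{A0} = 1.824/3.05 = 0.598.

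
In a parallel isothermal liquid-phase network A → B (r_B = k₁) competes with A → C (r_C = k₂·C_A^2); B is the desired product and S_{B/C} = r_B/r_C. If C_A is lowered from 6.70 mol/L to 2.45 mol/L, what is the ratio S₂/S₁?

7.48

S_{B/C} = (k₁/k₂)·C_A^-2, so S₂/S₁ = (C_{A,2}/C_{A,1})^-2.
= (2.45/6.70)^(-2) = (0.3657)^(-2) = 7.48.
Selectivity toward B rises as C_A falls — low-concentration operation is favoured.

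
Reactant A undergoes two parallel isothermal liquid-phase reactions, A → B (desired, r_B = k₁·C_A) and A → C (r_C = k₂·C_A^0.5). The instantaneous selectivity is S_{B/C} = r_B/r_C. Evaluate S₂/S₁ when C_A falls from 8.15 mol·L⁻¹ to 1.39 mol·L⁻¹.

S_{B/C} = (k₁/k₂)·C_A^0.5, so S₂/S₁ = (C_{A,2}/C_{A,1})^0.5.
= (1.39/8.15)^0.5 = (0.1706)^0.5 = 0.413.

0.413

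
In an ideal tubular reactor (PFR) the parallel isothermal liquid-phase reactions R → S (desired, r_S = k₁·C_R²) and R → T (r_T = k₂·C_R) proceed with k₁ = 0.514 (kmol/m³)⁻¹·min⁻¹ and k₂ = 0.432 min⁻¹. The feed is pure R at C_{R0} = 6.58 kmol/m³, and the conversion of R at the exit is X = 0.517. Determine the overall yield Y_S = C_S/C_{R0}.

C_R = C_{R0}(1−X) = 3.178 kmol/m³.
Along a PFR/batch, dC_T/dC_R = −r_T/(r_S+r_T) = −k₂/(k₂+k₁·C_R).
Integrating from C_{R0} to C_R: C_T = (0.432/0.514)·ln[(0.432+0.514·6.58)/(0.432+0.514·3.18)] = 0.8405·ln(3.814/2.066) = 0.5155 kmol/m³.
Then C_S = (C_{R0}−C_R) − C_T = 3.402 − 0.5155 = 2.886 kmol/m³.
Y_S = C_S/C_{R0} = 2.886/6.58 = 0.439.

0.439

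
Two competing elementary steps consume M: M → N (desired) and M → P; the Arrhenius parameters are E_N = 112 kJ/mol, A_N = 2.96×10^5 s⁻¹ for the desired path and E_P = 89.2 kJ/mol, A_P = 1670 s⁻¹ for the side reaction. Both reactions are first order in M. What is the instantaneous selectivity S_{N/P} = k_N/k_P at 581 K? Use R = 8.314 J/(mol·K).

Since both paths have the same order in M, the concentration cancels and S_{N/P} = k_N/k_P = (A_N/A_P)·exp[(E_P−E_N)/(RT)].
(E_P−E_N)/(RT) = (89.2−112)×10³/(8.314×581) = -22800/4830 = -4.720.
k_N/k_P = (2.96×10^5/1670)·exp(-4.720) = 177.2 × 0.008915 = 1.58.
Since E_N > E_P, raising the temperature improves selectivity toward N.

1.58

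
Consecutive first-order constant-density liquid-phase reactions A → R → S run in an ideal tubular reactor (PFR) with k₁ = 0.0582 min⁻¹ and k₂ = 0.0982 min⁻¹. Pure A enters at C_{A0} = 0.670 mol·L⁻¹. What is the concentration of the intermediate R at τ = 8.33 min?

0.170 mol·L⁻¹

The intermediate concentration in a first-order A→B→C sequence is C_R = k₁C_{A0}(e^(−k₁τ) − e^(−k₂τ))/(k₂−k₁).
e^(−k₁τ) = e^(−0.0582×8.33) = e^(−0.4848) = 0.6158; e^(−k₂τ) = e^(−0.8180) = 0.4413.
C_R = 0.0582×0.670/(0.0982−0.0582) × (0.6158−0.4413) = 0.9749×0.1745 = 0.1701 mol·L⁻¹.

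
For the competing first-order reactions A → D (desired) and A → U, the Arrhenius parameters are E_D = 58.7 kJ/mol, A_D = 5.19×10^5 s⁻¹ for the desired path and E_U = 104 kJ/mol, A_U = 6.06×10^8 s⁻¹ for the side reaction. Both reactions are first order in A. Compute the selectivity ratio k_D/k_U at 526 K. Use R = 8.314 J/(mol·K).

27.0

Since both paths have the same order in A, the concentration cancels and S_{D/U} = k_D/k_U = (A_D/A_U)·exp[(E_U−E_D)/(RT)].
(E_U−E_D)/(RT) = (104−58.7)×10³/(8.314×526) = 45300/4373 = 10.36.
k_D/k_U = (5.19×10^5/6.06×10^8)·exp(10.36) = 8.564×10^-4 × 31528 = 27.0.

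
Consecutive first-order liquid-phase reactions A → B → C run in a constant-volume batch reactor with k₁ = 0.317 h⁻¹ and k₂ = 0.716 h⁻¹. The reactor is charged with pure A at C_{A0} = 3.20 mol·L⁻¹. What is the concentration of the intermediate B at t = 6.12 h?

0.334 mol·L⁻¹

The intermediate concentration in a first-order A→B→C sequence is C_B = k₁C_{A0}(e^(−k₁t) − e^(−k₂t))/(k₂−k₁).
e^(−k₁t) = e^(−0.317×6.12) = e^(−1.940) = 0.1437; e^(−k₂t) = e^(−4.382) = 0.01250.
C_B = 0.317×3.20/(0.716−0.317) × (0.1437−0.01250) = 2.542×0.1312 = 0.3335 mol·L⁻¹.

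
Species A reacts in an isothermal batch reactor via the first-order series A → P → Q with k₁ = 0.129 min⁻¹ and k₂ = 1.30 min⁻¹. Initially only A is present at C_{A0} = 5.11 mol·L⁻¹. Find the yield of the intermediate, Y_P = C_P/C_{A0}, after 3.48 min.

The intermediate concentration in a first-order A→B→C sequence is C_P = k₁C_{A0}(e^(−k₁t) − e^(−k₂t))/(k₂−k₁).
e^(−k₁t) = e^(−0.129×3.48) = e^(−0.4489) = 0.6383; e^(−k₂t) = e^(−4.524) = 0.01085.
C_P = 0.129×5.11/(1.30−0.129) × (0.6383−0.01085) = 0.5629×0.6275 = 0.3532 mol·L⁻¹.
Y_P = C_P/C_{A0} = 0.3532/5.11 = 0.0691.

0.0691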